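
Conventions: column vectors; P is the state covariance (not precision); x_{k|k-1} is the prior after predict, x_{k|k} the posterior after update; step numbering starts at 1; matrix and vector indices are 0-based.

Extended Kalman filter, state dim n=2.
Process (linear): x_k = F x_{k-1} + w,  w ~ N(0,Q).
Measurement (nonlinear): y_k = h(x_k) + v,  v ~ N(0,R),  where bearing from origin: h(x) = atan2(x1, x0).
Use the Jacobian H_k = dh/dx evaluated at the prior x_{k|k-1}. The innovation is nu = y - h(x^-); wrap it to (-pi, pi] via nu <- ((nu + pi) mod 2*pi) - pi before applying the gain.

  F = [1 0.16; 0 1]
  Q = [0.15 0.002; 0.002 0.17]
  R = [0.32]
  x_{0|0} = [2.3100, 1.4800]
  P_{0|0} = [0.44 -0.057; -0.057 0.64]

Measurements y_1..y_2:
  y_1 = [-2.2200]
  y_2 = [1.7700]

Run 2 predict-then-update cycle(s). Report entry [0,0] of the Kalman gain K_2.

step 1: x^-=[2.5468, 1.4800]  P^-=[0.5881 0.0474; 0.0474 0.8100]  H_jac=[-0.1706 0.2935]  S=[0.4022]  K=[-0.2149; 0.5711]  nu=[-2.7464]  x^+=[3.1369, -0.0885]  P^+=[0.5696 0.0967; 0.0967 0.6788]
step 2: x^-=[3.1228, -0.0885]  P^-=[0.7679 0.2074; 0.2074 0.8488]  H_jac=[0.0091 0.3200]  S=[0.4082]  K=[0.1796; 0.6700]  nu=[1.7983]  x^+=[3.4458, 1.1164]  P^+=[0.7547 0.1582; 0.1582 0.6656]

K[0,0] = 0.1796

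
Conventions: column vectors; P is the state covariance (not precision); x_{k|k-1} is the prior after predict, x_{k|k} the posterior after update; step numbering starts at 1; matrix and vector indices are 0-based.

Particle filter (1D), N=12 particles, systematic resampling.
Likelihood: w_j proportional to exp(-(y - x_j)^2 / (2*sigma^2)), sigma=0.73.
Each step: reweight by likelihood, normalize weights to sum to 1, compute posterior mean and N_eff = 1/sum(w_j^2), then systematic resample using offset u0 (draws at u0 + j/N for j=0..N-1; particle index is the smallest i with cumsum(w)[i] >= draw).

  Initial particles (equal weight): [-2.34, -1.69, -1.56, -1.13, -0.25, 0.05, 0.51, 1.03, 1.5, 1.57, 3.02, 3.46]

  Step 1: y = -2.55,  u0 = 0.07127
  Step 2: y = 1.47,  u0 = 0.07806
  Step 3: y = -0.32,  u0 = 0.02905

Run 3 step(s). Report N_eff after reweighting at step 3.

N_eff = 10.9548

step 1: w=[0.4756, 0.2476, 0.1976, 0.0747, 0.0035, 0.0009, 0.0001, 0.0000, 0.0000, 0.0000, 0.0000, 0.0000]  mean=-1.9249  Neff=3.0106  idx=[0, 0, 0, 0, 0, 1, 1, 1, 2, 2, 2, 3]
step 2: w=[0.0005, 0.0005, 0.0005, 0.0005, 0.0005, 0.0332, 0.0332, 0.0332, 0.0707, 0.0707, 0.0707, 0.6857]  mean=-1.2800  Neff=2.0471  idx=[7, 8, 10, 11, 11, 11, 11, 11, 11, 11, 11, 11]
step 3: w=[0.0312, 0.0429, 0.0429, 0.0981, 0.0981, 0.0981, 0.0981, 0.0981, 0.0981, 0.0981, 0.0981, 0.0981]  mean=-1.1844  Neff=10.9548  idx=[0, 2, 3, 4, 5, 6, 7, 8, 8, 9, 10, 11]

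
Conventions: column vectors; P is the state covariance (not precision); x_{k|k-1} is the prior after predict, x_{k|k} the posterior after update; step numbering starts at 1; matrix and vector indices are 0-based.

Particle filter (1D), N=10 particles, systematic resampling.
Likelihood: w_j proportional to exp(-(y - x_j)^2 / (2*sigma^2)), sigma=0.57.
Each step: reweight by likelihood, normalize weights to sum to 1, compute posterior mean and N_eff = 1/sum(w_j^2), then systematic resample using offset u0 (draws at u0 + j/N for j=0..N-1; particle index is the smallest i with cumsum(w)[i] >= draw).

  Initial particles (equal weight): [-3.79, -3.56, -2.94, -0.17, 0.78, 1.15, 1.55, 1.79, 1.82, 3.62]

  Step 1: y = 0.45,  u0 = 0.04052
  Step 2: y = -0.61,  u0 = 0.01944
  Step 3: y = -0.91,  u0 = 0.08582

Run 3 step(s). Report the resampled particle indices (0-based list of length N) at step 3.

step 1: w=[0.0000, 0.0000, 0.0000, 0.2582, 0.3945, 0.2195, 0.0725, 0.0294, 0.0260, 0.0000]  mean=0.7285  Neff=3.6069  idx=[3, 3, 3, 4, 4, 4, 4, 5, 5, 6]
step 2: w=[0.3031, 0.3031, 0.3031, 0.0209, 0.0209, 0.0209, 0.0209, 0.0035, 0.0035, 0.0003]  mean=-0.0810  Neff=3.6057  idx=[0, 0, 0, 1, 1, 1, 2, 2, 2, 3]
step 3: w=[0.1108, 0.1108, 0.1108, 0.1108, 0.1108, 0.1108, 0.1108, 0.1108, 0.1108, 0.0032]  mean=-0.1670  Neff=9.0566  idx=[0, 1, 2, 3, 4, 5, 6, 7, 7, 8]

resampled_idx = [0, 1, 2, 3, 4, 5, 6, 7, 7, 8]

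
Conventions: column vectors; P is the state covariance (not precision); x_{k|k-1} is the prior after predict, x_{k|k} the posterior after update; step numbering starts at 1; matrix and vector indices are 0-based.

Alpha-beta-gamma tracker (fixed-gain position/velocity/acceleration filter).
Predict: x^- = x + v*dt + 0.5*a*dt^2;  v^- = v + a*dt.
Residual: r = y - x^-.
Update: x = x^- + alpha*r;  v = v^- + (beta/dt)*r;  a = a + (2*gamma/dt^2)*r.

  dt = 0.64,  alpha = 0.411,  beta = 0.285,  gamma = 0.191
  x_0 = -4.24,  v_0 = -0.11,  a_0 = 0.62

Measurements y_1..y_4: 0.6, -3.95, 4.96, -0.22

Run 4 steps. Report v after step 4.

v_post = 5.5303

step 1: x_pred=-4.1834  r=4.7834  x^+=-2.2174  v^+=2.4169  a^+=5.0811
step 2: x_pred=0.3700  r=-4.3200  x^+=-1.4055  v^+=3.7451  a^+=1.0522
step 3: x_pred=1.2068  r=3.7532  x^+=2.7494  v^+=6.0898  a^+=4.5525
step 4: x_pred=7.5792  r=-7.7992  x^+=4.3737  v^+=5.5303  a^+=-2.7212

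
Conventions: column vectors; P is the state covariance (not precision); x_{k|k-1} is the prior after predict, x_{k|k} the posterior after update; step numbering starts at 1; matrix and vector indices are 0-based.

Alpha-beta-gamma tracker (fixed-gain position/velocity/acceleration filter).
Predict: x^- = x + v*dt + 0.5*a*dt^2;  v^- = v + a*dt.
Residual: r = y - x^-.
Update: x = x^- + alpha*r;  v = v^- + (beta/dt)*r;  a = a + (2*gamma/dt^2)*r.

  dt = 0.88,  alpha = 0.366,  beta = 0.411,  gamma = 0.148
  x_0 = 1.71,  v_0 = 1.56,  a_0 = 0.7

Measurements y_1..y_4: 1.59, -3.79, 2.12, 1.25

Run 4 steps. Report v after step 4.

step 1: x_pred=3.3538  r=-1.7638  x^+=2.7083  v^+=1.3522  a^+=0.0258
step 2: x_pred=3.9082  r=-7.6982  x^+=1.0907  v^+=-2.2205  a^+=-2.9167
step 3: x_pred=-1.9927  r=4.1127  x^+=-0.4875  v^+=-2.8664  a^+=-1.3447
step 4: x_pred=-3.5305  r=4.7805  x^+=-1.7809  v^+=-1.8170  a^+=0.4826

v_post = -1.8170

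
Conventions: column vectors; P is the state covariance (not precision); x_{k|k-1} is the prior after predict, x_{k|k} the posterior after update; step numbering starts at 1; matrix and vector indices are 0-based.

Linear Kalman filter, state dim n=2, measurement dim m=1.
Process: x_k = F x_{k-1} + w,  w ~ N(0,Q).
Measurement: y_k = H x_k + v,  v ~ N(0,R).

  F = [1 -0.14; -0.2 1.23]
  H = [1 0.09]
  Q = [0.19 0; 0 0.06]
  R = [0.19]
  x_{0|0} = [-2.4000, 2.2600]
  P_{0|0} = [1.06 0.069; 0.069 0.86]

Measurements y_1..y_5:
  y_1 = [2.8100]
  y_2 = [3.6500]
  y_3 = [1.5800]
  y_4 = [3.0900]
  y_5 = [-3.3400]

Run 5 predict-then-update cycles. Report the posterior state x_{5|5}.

x_post = [-2.4332, 9.7080]

step 1: x^-=[-2.7164, 3.2598]  P^-=[1.2475 -0.2733; -0.2733 1.3695]  S=[1.3994]  K=[0.8739; -0.1072]  nu=[5.2330]  x^+=[1.8566, 2.6988]  P^+=[0.1788 -0.1422; -0.1422 1.3535]
step 2: x^-=[1.4788, 2.9482]  P^-=[0.4352 -0.4477; -0.4477 2.1848]  S=[0.5623]  K=[0.7023; -0.4465]  nu=[1.9059]  x^+=[2.8172, 2.0972]  P^+=[0.1579 -0.2714; -0.2714 2.0727]
step 3: x^-=[2.5236, 2.0161]  P^-=[0.4645 -0.7299; -0.7299 3.3355]  S=[0.5501]  K=[0.7249; -0.7811]  nu=[-1.1251]  x^+=[1.7081, 2.8949]  P^+=[0.1754 -0.4184; -0.4184 2.9999]
step 4: x^-=[1.3028, 3.2191]  P^-=[0.5413 -1.0780; -1.0780 4.8115]  S=[0.5763]  K=[0.7710; -1.1192]  nu=[1.4975]  x^+=[2.4574, 1.5430]  P^+=[0.1988 -0.5807; -0.5807 4.0896]
step 5: x^-=[2.2414, 1.4064]  P^-=[0.6315 -1.4745; -1.4745 6.5408]  S=[0.6091]  K=[0.8190; -1.4544]  nu=[-5.7079]  x^+=[-2.4332, 9.7080]  P^+=[0.2230 -0.7491; -0.7491 5.2524]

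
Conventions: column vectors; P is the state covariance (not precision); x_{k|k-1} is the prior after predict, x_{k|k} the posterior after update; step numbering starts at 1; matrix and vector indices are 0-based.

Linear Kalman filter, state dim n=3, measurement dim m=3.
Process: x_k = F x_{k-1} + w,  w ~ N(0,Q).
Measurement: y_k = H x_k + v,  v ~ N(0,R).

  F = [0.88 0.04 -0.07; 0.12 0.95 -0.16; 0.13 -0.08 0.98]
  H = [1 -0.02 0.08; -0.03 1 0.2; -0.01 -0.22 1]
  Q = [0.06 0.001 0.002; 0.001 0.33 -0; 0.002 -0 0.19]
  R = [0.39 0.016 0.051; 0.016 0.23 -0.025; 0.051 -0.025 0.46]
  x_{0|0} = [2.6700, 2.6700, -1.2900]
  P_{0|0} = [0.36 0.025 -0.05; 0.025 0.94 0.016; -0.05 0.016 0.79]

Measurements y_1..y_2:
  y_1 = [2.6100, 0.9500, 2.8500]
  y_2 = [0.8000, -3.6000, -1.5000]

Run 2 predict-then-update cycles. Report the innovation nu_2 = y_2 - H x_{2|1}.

step 1: x^-=[2.5467, 3.0633, -1.1307]  P^-=[0.3520 0.1109 -0.0576; 0.1109 1.2065 -0.1766; -0.0576 -0.1766 0.9450]  S=[0.7354 0.0826 0.0531; 0.0826 1.3980 -0.2687; 0.0531 -0.2687 1.5428]  K=[0.4717 0.0227 -0.0677; 0.0189 0.8059 -0.1475; -0.0343 0.1397 0.6636]  nu=[0.2150, -1.8108, 4.6801]  x^+=[2.2902, 0.9176, 1.7147]  P^+=[0.1814 0.0202 -0.0014; 0.0202 0.1986 -0.0432; -0.0014 -0.0432 0.2905]
step 2: x^-=[1.9320, 0.8722, 1.9048]  P^-=[0.2040 0.0513 -0.0023; 0.0513 0.5370 -0.0964; -0.0023 -0.0964 0.4793]  S=[0.5952 0.0503 0.0798; 0.0503 0.7448 -0.1395; 0.0798 -0.1395 1.0080]  K=[0.3434 0.0296 -0.0385; 0.0149 0.6693 -0.1219; -0.0127 0.0959 0.5108]  nu=[-1.2670, -4.7952, -3.1935]  x^+=[1.4781, -1.9666, -0.1705]  P^+=[0.1325 0.0164 0.0040; 0.0164 0.1648 -0.0356; 0.0040 -0.0356 0.2241]

innov = [-1.2670, -4.7952, -3.1935]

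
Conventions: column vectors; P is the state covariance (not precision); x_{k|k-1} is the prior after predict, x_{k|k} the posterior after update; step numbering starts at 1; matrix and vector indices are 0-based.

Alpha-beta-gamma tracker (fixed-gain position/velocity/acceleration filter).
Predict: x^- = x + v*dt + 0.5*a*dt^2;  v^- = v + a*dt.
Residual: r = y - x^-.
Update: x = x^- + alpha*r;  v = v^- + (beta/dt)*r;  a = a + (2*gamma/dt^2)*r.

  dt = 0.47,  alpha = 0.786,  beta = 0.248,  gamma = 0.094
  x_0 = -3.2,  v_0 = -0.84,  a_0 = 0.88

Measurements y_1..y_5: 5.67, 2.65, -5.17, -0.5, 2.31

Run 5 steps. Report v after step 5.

v_post = 0.5515

step 1: x_pred=-3.4976  r=9.1676  x^+=3.7081  v^+=4.4110  a^+=8.6822
step 2: x_pred=6.7402  r=-4.0902  x^+=3.5253  v^+=6.3334  a^+=5.2012
step 3: x_pred=7.0765  r=-12.2465  x^+=-2.5493  v^+=2.3159  a^+=-5.2214
step 4: x_pred=-2.0375  r=1.5375  x^+=-0.8290  v^+=0.6732  a^+=-3.9129
step 5: x_pred=-0.9448  r=3.2548  x^+=1.6135  v^+=0.5515  a^+=-1.1428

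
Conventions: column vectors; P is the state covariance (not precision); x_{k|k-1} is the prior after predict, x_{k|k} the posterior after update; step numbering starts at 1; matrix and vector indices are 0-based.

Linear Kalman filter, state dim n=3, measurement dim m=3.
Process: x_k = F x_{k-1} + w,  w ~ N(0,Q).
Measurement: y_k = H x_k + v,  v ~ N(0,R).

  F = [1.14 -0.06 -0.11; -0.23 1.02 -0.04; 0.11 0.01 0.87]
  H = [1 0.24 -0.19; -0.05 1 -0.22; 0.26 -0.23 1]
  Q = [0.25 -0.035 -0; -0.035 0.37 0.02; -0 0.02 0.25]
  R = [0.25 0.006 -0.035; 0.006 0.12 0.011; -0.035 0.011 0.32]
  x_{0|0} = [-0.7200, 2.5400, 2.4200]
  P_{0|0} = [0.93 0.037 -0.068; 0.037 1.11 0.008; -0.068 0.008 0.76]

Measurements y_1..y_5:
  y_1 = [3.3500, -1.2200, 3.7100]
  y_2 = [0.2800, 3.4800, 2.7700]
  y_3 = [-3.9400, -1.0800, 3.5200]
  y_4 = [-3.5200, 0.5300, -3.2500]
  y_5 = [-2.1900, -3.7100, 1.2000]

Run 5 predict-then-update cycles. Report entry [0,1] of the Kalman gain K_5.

step 1: x^-=[-1.2394, 2.6596, 2.0516]  P^-=[1.4839 -0.2994 -0.0236; -0.2994 1.5560 0.0064; -0.0236 0.0064 0.8238]  S=[1.7180 0.0473 0.1379; 0.0473 1.7462 -0.6194; 0.1379 -0.6194 1.3470]  K=[0.8171 -0.1784 0.1543; 0.0076 0.9384 0.1120; -0.1637 0.1504 0.6919]  nu=[4.3409, -3.4902, 2.5924]  x^+=[3.3300, -0.2923, 2.6097]  P^+=[0.1943 -0.0127 -0.0346; -0.0127 0.1307 0.0793; -0.0346 0.0793 0.2560]
step 2: x^-=[3.5266, -1.1685, 2.6338]  P^-=[0.5175 -0.1158 -0.0384; -0.1158 0.5155 0.0835; -0.0384 0.0835 0.4409]  S=[0.7645 -0.0043 -0.0061; -0.0043 0.6321 -0.1509; -0.0061 -0.1509 0.7786]  K=[0.6501 -0.1756 0.1287; -0.0052 0.8132 0.0738; -0.1286 0.1120 0.5494]  nu=[-2.4658, 5.4042, -1.0495]  x^+=[0.8397, 3.1615, 2.9793]  P^+=[0.1552 -0.0139 -0.0270; -0.0139 0.1113 0.0620; -0.0270 0.0620 0.2028]
step 3: x^-=[0.4398, 2.9125, 2.7160]  P^-=[0.4640 -0.1043 -0.0299; -0.1043 0.4953 0.0691; -0.0299 0.0691 0.4013]  S=[0.7121 0.0049 -0.0093; 0.0049 0.6153 -0.1497; -0.0093 -0.1497 0.7440]  K=[0.6274 -0.1704 0.1277; -0.0027 0.8047 0.0653; -0.1196 0.1003 0.5263]  nu=[-4.5627, -3.3730, 1.3595]  x^+=[-1.6741, 0.2990, 3.6388]  P^+=[0.1498 -0.0133 -0.0250; -0.0133 0.1095 0.0585; -0.0250 0.0585 0.1936]
step 4: x^-=[-2.3267, 0.5445, 2.9846]  P^-=[0.4563 -0.1017 -0.0274; -0.1017 0.4931 0.0661; -0.0274 0.0661 0.3946]  S=[0.7045 0.0073 -0.0089; 0.0073 0.6138 -0.1504; -0.0089 -0.1504 0.7390]  K=[0.6238 -0.1690 0.1281; -0.0017 0.8036 0.0637; -0.1173 0.0978 0.5222]  nu=[-0.7569, 0.5258, -5.5044]  x^+=[-3.5929, 0.6177, 0.2503]  P^+=[0.1489 -0.0131 -0.0244; -0.0131 0.1092 0.0578; -0.0244 0.0578 0.1919]
step 5: x^-=[-4.1605, 1.4464, -0.1713]  P^-=[0.4549 -0.1011 -0.0268; -0.1011 0.4927 0.0655; -0.0268 0.0655 0.3934]  S=[0.7032 0.0078 -0.0086; 0.0078 0.6136 -0.1506; -0.0086 -0.1506 0.7382]  K=[0.6231 -0.1687 0.1283; -0.0014 0.8033 0.0634; -0.1168 0.0973 0.5215]  nu=[1.5908, -5.4021, 2.7857]  x^+=[-1.9007, -2.7189, 0.5701]  P^+=[0.1488 -0.0130 -0.0243; -0.0130 0.1091 0.0577; -0.0243 0.0577 0.1916]

K[0,1] = -0.1687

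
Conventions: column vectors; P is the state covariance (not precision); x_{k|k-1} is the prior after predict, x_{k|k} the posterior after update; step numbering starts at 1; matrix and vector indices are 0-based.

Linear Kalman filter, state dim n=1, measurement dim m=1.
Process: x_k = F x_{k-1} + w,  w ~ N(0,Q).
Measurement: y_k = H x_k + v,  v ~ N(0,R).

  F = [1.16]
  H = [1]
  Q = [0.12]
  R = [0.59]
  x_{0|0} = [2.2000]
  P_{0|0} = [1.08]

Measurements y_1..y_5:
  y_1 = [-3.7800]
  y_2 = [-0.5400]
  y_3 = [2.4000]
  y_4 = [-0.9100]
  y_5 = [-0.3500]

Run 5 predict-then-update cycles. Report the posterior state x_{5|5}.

x_post = [-0.2941]

step 1: x^-=[2.5520]  P^-=[1.5732]  S=[2.1632]  K=[0.7273]  nu=[-6.3320]  x^+=[-2.0530]  P^+=[0.4291]
step 2: x^-=[-2.3815]  P^-=[0.6974]  S=[1.2874]  K=[0.5417]  nu=[1.8415]  x^+=[-1.3840]  P^+=[0.3196]
step 3: x^-=[-1.6054]  P^-=[0.5501]  S=[1.1401]  K=[0.4825]  nu=[4.0054]  x^+=[0.3271]  P^+=[0.2847]
step 4: x^-=[0.3795]  P^-=[0.5030]  S=[1.0930]  K=[0.4602]  nu=[-1.2895]  x^+=[-0.2140]  P^+=[0.2715]
step 5: x^-=[-0.2482]  P^-=[0.4854]  S=[1.0754]  K=[0.4514]  nu=[-0.1018]  x^+=[-0.2941]  P^+=[0.2663]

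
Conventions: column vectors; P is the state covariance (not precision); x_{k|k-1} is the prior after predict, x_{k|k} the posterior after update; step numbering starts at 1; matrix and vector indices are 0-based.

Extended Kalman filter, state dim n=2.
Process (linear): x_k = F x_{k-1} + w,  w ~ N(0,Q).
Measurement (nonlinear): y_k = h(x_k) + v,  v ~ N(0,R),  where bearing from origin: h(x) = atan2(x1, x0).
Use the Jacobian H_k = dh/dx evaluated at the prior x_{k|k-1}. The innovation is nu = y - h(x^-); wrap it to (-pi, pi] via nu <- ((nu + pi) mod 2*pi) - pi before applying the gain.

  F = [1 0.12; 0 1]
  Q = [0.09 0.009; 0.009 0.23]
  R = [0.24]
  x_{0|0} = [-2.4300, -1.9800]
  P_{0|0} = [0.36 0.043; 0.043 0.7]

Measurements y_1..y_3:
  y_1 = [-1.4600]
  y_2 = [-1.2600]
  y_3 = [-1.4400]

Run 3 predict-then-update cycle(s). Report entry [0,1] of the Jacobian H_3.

step 1: x^-=[-2.6676, -1.9800]  P^-=[0.4704 0.1360; 0.1360 0.9300]  H_jac=[0.1794 -0.2417]  S=[0.2977]  K=[0.1731; -0.6732]  nu=[1.0431]  x^+=[-2.4871, -2.6822]  P^+=[0.4615 0.1707; 0.1707 0.7951]
step 2: x^-=[-2.8089, -2.6822]  P^-=[0.6039 0.2751; 0.2751 1.0251]  H_jac=[0.1778 -0.1862]  S=[0.2764]  K=[0.2031; -0.5136]  nu=[1.1193]  x^+=[-2.5816, -3.2571]  P^+=[0.5925 0.3039; 0.3039 0.9522]
step 3: x^-=[-2.9724, -3.2571]  P^-=[0.7691 0.4272; 0.4272 1.1822]  H_jac=[0.1675 -0.1529]  S=[0.2673]  K=[0.2377; -0.4083]  nu=[0.8705]  x^+=[-2.7655, -3.6125]  P^+=[0.7540 0.4531; 0.4531 1.1376]

H_jac[0,1] = -0.1529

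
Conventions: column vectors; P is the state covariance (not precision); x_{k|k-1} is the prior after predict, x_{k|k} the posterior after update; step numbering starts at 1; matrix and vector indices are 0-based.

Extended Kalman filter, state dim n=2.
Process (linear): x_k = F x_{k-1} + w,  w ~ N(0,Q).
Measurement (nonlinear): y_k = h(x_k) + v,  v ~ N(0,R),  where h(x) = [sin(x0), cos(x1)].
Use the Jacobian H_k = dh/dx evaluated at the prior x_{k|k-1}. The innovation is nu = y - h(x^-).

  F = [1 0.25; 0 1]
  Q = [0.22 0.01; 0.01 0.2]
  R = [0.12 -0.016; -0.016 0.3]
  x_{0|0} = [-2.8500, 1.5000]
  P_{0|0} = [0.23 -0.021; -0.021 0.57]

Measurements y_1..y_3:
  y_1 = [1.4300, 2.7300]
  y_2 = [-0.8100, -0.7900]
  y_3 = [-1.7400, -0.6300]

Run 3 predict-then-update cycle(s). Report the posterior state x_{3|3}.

step 1: x^-=[-2.4750, 1.5000]  P^-=[0.4751 0.1315; 0.1315 0.7700]  H_jac=[-0.7859 0.0000; 0.0000 -0.9975]  S=[0.4135 0.0871; 0.0871 1.0661]  K=[-0.8925 -0.0501; -0.0999 -0.7123]  nu=[2.0483, 2.6593]  x^+=[-4.4365, -0.5988]  P^+=[0.1353 0.0008; 0.0008 0.2126]
step 2: x^-=[-4.5862, -0.5988]  P^-=[0.3689 0.0639; 0.0639 0.4126]  H_jac=[-0.1259 0.0000; 0.0000 0.5636]  S=[0.1258 -0.0205; -0.0205 0.4311]  K=[-0.3581 0.0665; 0.0243 0.5406]  nu=[-1.8020, -1.6160]  x^+=[-4.0483, -1.5162]  P^+=[0.3499 0.0456; 0.0456 0.2871]
step 3: x^-=[-4.4274, -1.5162]  P^-=[0.6106 0.1273; 0.1273 0.4871]  H_jac=[-0.2812 0.0000; 0.0000 0.9985]  S=[0.1683 -0.0517; -0.0517 0.7856]  K=[-0.9906 0.0966; -0.0228 0.6176]  nu=[-2.6997, -0.6845]  x^+=[-1.8192, -1.8773]  P^+=[0.4283 0.0449; 0.0449 0.1859]

x_post = [-1.8192, -1.8773]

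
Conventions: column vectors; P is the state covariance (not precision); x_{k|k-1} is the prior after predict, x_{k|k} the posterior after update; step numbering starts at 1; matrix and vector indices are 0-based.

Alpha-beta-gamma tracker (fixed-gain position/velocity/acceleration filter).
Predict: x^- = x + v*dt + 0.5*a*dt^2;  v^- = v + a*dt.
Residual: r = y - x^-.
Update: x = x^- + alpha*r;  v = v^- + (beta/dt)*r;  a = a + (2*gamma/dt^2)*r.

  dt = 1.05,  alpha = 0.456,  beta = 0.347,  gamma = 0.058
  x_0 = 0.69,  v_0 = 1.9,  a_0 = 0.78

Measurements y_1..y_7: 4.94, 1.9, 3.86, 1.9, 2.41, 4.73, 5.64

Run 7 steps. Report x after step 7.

step 1: x_pred=3.1150  r=1.8250  x^+=3.9472  v^+=3.3221  a^+=0.9720
step 2: x_pred=7.9712  r=-6.0712  x^+=5.2028  v^+=2.3363  a^+=0.3332
step 3: x_pred=7.8396  r=-3.9796  x^+=6.0249  v^+=1.3711  a^+=-0.0855
step 4: x_pred=7.4174  r=-5.5174  x^+=4.9015  v^+=-0.5421  a^+=-0.6660
step 5: x_pred=3.9652  r=-1.5552  x^+=3.2560  v^+=-1.7553  a^+=-0.8296
step 6: x_pred=0.9556  r=3.7744  x^+=2.6767  v^+=-1.3791  a^+=-0.4325
step 7: x_pred=0.9903  r=4.6497  x^+=3.1106  v^+=-0.2966  a^+=0.0567

x_post = 3.1106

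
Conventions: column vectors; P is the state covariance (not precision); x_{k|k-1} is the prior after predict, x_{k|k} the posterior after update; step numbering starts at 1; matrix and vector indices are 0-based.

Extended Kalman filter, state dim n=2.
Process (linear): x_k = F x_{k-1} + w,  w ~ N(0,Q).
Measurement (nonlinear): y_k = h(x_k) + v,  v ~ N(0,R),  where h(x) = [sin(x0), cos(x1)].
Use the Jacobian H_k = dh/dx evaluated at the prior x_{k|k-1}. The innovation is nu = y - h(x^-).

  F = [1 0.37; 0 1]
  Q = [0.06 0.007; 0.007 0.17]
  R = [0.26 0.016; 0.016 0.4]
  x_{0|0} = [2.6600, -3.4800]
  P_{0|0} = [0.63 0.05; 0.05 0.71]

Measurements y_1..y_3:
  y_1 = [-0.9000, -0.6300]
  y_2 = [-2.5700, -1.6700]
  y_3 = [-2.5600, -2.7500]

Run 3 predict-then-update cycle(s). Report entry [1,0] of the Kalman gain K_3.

K[1,0] = -0.1988

step 1: x^-=[1.3724, -3.4800]  P^-=[0.8242 0.3197; 0.3197 0.8800]  H_jac=[0.1971 0.0000; 0.0000 -0.3320]  S=[0.2920 -0.0049; -0.0049 0.4970]  K=[0.5528 -0.2081; 0.2059 -0.5858]  nu=[-1.8804, 0.3133]  x^+=[0.2678, -4.0507]  P^+=[0.7123 0.2241; 0.2241 0.6959]
step 2: x^-=[-1.2310, -4.0507]  P^-=[1.0334 0.4886; 0.4886 0.8659]  H_jac=[0.3333 0.0000; 0.0000 -0.7890]  S=[0.3748 -0.1125; -0.1125 0.9390]  K=[0.8254 -0.3116; 0.2242 -0.7007]  nu=[-1.6272, -1.0556]  x^+=[-2.2452, -3.6759]  P^+=[0.6290 0.1413; 0.1413 0.3507]
step 3: x^-=[-3.6053, -3.6759]  P^-=[0.8415 0.2780; 0.2780 0.5207]  H_jac=[-0.8944 0.0000; 0.0000 -0.5092]  S=[0.9332 0.1426; 0.1426 0.5350]  K=[-0.7986 -0.0517; -0.1988 -0.4426]  nu=[-3.0073, -1.8894]  x^+=[-1.1058, -2.2418]  P^+=[0.2331 0.0657; 0.0657 0.3539]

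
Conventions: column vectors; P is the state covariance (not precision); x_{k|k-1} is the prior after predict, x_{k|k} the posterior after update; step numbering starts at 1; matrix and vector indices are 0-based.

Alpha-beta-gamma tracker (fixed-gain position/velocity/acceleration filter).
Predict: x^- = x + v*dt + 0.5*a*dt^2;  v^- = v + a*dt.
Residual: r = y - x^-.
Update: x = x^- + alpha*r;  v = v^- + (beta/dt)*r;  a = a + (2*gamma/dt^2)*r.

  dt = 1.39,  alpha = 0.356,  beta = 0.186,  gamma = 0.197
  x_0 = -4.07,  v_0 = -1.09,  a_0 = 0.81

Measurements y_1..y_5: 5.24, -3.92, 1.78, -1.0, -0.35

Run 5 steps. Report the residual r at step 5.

resid = -10.7424

step 1: x_pred=-4.8026  r=10.0426  x^+=-1.2274  v^+=1.3797  a^+=2.8579
step 2: x_pred=3.4513  r=-7.3713  x^+=0.8271  v^+=4.3659  a^+=1.3547
step 3: x_pred=8.2044  r=-6.4244  x^+=5.9173  v^+=5.3893  a^+=0.0447
step 4: x_pred=13.4516  r=-14.4516  x^+=8.3068  v^+=3.5176  a^+=-2.9024
step 5: x_pred=10.3924  r=-10.7424  x^+=6.5681  v^+=-1.9542  a^+=-5.0930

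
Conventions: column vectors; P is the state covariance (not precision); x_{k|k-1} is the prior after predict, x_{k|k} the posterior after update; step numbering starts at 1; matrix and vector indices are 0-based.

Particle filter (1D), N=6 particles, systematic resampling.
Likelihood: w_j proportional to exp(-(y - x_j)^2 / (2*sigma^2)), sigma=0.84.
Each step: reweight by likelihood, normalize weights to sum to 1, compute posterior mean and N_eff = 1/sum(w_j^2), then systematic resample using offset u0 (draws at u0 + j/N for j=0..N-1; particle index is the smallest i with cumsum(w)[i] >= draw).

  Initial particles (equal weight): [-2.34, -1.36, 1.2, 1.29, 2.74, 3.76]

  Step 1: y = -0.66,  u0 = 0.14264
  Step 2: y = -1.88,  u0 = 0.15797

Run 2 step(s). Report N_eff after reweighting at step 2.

N_eff = 5.0020

step 1: w=[0.1359, 0.7095, 0.0865, 0.0678, 0.0003, 0.0000]  mean=-1.0908  Neff=1.8729  idx=[1, 1, 1, 1, 1, 3]
step 2: w=[0.2000, 0.2000, 0.2000, 0.2000, 0.2000, 0.0002]  mean=-1.3595  Neff=5.0020  idx=[0, 1, 2, 3, 4, 4]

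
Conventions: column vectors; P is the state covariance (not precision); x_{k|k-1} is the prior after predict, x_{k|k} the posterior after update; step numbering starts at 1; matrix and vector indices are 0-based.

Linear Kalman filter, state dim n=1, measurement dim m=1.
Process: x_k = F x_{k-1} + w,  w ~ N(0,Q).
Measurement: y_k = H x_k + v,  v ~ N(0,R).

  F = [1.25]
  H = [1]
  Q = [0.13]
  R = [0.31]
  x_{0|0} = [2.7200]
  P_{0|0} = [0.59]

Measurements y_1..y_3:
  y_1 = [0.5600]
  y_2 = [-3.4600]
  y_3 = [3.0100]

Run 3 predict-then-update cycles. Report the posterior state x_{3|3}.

x_post = [0.9277]

step 1: x^-=[3.4000]  P^-=[1.0519]  S=[1.3619]  K=[0.7724]  nu=[-2.8400]  x^+=[1.2065]  P^+=[0.2394]
step 2: x^-=[1.5081]  P^-=[0.5041]  S=[0.8141]  K=[0.6192]  nu=[-4.9681]  x^+=[-1.5683]  P^+=[0.1920]
step 3: x^-=[-1.9603]  P^-=[0.4299]  S=[0.7399]  K=[0.5810]  nu=[4.9703]  x^+=[0.9277]  P^+=[0.1801]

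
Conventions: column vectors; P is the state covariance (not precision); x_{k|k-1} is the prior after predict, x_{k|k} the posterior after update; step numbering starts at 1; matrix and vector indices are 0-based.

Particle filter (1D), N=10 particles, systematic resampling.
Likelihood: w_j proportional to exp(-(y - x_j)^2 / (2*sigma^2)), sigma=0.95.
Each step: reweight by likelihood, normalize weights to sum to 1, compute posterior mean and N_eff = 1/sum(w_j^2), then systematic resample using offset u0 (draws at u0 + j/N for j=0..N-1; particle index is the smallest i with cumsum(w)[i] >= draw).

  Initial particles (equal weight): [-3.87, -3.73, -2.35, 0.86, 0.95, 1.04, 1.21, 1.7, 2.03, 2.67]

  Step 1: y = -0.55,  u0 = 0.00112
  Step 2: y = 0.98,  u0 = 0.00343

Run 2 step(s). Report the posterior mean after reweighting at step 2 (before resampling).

step 1: w=[0.0017, 0.0028, 0.1271, 0.2543, 0.2200, 0.1886, 0.1375, 0.0463, 0.0192, 0.0024]  mean=0.5986  Neff=5.3692  idx=[0, 2, 3, 3, 4, 4, 4, 5, 6, 6]
step 2: w=[0.0000, 0.0003, 0.1252, 0.1252, 0.1261, 0.1261, 0.1261, 0.1259, 0.1225, 0.1225]  mean=1.0016  Neff=8.0033  idx=[2, 2, 3, 4, 5, 6, 6, 7, 8, 9]

post_mean = 1.0016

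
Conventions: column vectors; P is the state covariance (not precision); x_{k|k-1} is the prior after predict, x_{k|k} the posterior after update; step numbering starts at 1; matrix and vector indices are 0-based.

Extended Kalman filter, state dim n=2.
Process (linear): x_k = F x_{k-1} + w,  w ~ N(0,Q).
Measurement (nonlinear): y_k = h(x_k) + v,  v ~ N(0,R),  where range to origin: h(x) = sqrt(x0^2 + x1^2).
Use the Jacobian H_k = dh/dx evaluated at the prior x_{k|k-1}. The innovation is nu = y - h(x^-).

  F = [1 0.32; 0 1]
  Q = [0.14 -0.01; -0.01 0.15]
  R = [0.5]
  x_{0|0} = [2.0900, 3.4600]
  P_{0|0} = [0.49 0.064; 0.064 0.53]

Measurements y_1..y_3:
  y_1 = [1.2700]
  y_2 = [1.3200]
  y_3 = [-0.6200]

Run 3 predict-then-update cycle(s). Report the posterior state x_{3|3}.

step 1: x^-=[3.1972, 3.4600]  P^-=[0.7252 0.2236; 0.2236 0.6800]  H_jac=[0.6787 0.7344]  S=[1.4237]  K=[0.4610; 0.4574]  nu=[-3.4410]  x^+=[1.6107, 1.8862]  P^+=[0.4226 -0.0766; -0.0766 0.3822]
step 2: x^-=[2.2143, 1.8862]  P^-=[0.5527 0.0357; 0.0357 0.5322]  H_jac=[0.7613 0.6485]  S=[1.0793]  K=[0.4113; 0.3449]  nu=[-1.5887]  x^+=[1.5609, 1.3382]  P^+=[0.3701 -0.1174; -0.1174 0.4038]
step 3: x^-=[1.9891, 1.3382]  P^-=[0.4763 0.0018; 0.0018 0.5538]  H_jac=[0.8297 0.5582]  S=[1.0021]  K=[0.3954; 0.3099]  nu=[-3.0174]  x^+=[0.7961, 0.4030]  P^+=[0.3197 -0.1210; -0.1210 0.4575]

x_post = [0.7961, 0.4030]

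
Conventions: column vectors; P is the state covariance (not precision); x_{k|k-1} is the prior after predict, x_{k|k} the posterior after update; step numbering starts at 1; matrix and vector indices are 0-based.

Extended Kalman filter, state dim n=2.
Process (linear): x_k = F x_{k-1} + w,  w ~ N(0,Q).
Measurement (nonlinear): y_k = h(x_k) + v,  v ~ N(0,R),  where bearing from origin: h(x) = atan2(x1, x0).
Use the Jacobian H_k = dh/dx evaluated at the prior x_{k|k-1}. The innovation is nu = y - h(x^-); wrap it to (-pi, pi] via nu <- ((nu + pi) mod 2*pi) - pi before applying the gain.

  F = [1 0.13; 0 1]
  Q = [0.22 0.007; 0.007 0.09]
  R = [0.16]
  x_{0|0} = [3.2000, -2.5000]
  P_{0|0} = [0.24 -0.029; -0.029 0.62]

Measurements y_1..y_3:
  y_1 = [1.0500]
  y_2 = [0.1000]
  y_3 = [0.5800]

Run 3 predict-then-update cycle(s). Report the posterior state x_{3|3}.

x_post = [3.8457, -0.1745]

step 1: x^-=[2.8750, -2.5000]  P^-=[0.4629 0.0586; 0.0586 0.7100]  H_jac=[0.1722 0.1981]  S=[0.2056]  K=[0.4443; 0.7331]  nu=[1.7657]  x^+=[3.6595, -1.2055]  P^+=[0.4224 -0.0084; -0.0084 0.5995]
step 2: x^-=[3.5028, -1.2055]  P^-=[0.6503 0.0766; 0.0766 0.6895]  H_jac=[0.0878 0.2553]  S=[0.2134]  K=[0.3593; 0.8564]  nu=[0.4315]  x^+=[3.6578, -0.8360]  P^+=[0.6228 0.0109; 0.0109 0.5330]
step 3: x^-=[3.5491, -0.8360]  P^-=[0.8546 0.0872; 0.0872 0.6230]  H_jac=[0.0629 0.2669]  S=[0.2107]  K=[0.3655; 0.8154]  nu=[0.8113]  x^+=[3.8457, -0.1745]  P^+=[0.8265 0.0244; 0.0244 0.4830]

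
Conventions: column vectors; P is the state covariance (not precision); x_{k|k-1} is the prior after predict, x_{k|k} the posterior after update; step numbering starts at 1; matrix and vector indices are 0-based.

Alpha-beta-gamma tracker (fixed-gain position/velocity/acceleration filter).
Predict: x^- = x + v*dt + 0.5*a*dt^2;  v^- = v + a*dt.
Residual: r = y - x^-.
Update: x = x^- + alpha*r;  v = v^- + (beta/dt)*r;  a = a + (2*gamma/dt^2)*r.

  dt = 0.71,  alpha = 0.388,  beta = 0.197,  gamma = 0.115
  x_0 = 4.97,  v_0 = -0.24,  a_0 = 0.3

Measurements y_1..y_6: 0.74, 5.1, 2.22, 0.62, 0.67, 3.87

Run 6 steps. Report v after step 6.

step 1: x_pred=4.8752  r=-4.1352  x^+=3.2708  v^+=-1.1744  a^+=-1.5867
step 2: x_pred=2.0370  r=3.0630  x^+=3.2254  v^+=-1.4511  a^+=-0.1892
step 3: x_pred=2.1475  r=0.0725  x^+=2.1756  v^+=-1.5653  a^+=-0.1561
step 4: x_pred=1.0249  r=-0.4049  x^+=0.8678  v^+=-1.7885  a^+=-0.3409
step 5: x_pred=-0.4879  r=1.1579  x^+=-0.0387  v^+=-1.7092  a^+=0.1875
step 6: x_pred=-1.2050  r=5.0750  x^+=0.7641  v^+=-0.1680  a^+=2.5030

v_post = -0.1680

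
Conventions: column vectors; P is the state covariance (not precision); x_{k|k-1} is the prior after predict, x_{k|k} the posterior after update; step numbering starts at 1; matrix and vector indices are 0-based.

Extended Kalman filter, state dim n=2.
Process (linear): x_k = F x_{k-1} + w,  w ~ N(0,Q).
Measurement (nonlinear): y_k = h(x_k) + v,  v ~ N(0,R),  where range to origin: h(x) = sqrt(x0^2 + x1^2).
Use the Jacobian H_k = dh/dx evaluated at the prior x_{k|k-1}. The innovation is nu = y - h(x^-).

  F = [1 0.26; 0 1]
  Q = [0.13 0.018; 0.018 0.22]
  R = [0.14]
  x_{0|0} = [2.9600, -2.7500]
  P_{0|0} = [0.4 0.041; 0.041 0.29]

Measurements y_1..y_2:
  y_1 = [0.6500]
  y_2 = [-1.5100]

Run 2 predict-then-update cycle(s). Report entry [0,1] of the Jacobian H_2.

step 1: x^-=[2.2450, -2.7500]  P^-=[0.5709 0.1344; 0.1344 0.5100]  H_jac=[0.6324 -0.7746]  S=[0.5427]  K=[0.4735; -0.5714]  nu=[-2.9000]  x^+=[0.8720, -1.0930]  P^+=[0.4493 0.2812; 0.2812 0.3328]
step 2: x^-=[0.5878, -1.0930]  P^-=[0.7480 0.3857; 0.3857 0.5528]  H_jac=[0.4736 -0.8807]  S=[0.4148]  K=[0.0351; -0.7333]  nu=[-2.7510]  x^+=[0.4913, 0.9245]  P^+=[0.7475 0.3964; 0.3964 0.3298]

H_jac[0,1] = -0.8807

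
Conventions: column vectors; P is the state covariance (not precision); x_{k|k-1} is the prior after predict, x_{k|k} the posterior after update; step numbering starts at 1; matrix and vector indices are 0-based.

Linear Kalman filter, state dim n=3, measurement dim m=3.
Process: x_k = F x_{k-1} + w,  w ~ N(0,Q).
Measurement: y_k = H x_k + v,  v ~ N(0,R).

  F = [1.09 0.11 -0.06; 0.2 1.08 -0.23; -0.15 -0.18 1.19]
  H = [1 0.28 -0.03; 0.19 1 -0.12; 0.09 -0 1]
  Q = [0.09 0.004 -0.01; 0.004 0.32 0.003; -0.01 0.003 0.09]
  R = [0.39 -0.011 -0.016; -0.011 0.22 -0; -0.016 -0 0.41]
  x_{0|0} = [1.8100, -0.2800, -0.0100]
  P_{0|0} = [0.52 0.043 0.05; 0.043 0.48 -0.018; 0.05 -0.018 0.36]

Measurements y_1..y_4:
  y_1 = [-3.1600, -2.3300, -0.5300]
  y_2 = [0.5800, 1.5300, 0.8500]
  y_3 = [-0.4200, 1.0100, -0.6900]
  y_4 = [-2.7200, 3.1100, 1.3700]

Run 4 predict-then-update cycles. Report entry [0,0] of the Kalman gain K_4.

K[0,0] = 0.4125

step 1: x^-=[1.9427, 0.0619, -0.2330]  P^-=[0.7189 0.2194 -0.0766; 0.2194 0.9426 -0.2232; -0.0766 -0.2232 0.6192]  S=[1.3146 0.6467 -0.1033; 0.6467 1.3379 -0.2792; -0.1033 -0.2792 1.0213]  K=[0.6034 -0.0089 0.0469; 0.0011 0.7568 0.0078; -0.0248 -0.1025 0.5691]  nu=[-5.1270, -2.7890, -0.4718]  x^+=[-1.1484, -2.0581, -0.0883]  P^+=[0.2505 -0.0577 -0.0130; -0.0577 0.1785 0.0084; -0.0130 0.0084 0.2349]
step 2: x^-=[-1.4728, -2.4321, 0.4377]  P^-=[0.3783 0.0165 -0.0747; 0.0165 0.5227 -0.0845; -0.0747 -0.0845 0.4319]  S=[0.8248 0.2409 -0.0927; 0.2409 0.7925 -0.1418; -0.0927 -0.1418 0.8316]  K=[0.4731 -0.0210 0.0002; 0.0043 0.6779 0.0162; -0.0549 -0.0855 0.4907]  nu=[2.7469, 4.2945, 0.5449]  x^+=[-0.2632, 0.4997, 0.1872]  P^+=[0.1981 -0.0505 -0.0253; -0.0505 0.1600 0.0111; -0.0253 0.0111 0.2043]
step 3: x^-=[-0.2431, 0.4440, 0.1723]  P^-=[0.3191 0.0141 -0.0809; 0.0141 0.5004 -0.0721; -0.0809 -0.0721 0.3905]  S=[0.7627 0.2207 -0.0995; 0.2207 0.7639 -0.1267; -0.0995 -0.1267 0.7886]  K=[0.4295 -0.0160 -0.0145; 0.0139 0.6691 0.0195; -0.0640 -0.0802 0.4650]  nu=[-0.2960, 0.6329, -0.8404]  x^+=[-0.3682, 0.8470, -0.2504]  P^+=[0.1799 -0.0459 -0.0290; -0.0459 0.1572 0.0119; -0.0290 0.0119 0.1943]
step 4: x^-=[-0.2931, 0.8987, -0.3952]  P^-=[0.2990 0.0161 -0.0829; 0.0161 0.4978 -0.0692; -0.0829 -0.0692 0.3771]  S=[0.7435 0.2183 -0.1020; 0.2183 0.7605 -0.1227; -0.1020 -0.1227 0.7746]  K=[0.4125 -0.0127 -0.0199; 0.0188 0.6674 0.0208; -0.0672 -0.0783 0.4559]  nu=[-2.6904, 2.2196, 1.7915]  x^+=[-1.4669, 2.3668, 0.4285]  P^+=[0.1727 -0.0438 -0.0303; -0.0438 0.1564 0.0122; -0.0303 0.0122 0.1907]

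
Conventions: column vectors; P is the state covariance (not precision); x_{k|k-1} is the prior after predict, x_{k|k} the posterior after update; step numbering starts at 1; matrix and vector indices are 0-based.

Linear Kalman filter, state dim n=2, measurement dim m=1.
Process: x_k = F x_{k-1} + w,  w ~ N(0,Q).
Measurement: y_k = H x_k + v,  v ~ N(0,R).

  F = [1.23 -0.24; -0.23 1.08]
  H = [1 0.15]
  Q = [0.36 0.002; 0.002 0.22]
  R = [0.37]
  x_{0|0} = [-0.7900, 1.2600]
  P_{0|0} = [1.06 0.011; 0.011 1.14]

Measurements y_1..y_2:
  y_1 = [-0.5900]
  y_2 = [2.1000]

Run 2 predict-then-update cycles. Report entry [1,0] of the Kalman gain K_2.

K[1,0] = -0.4349

step 1: x^-=[-1.2741, 1.5425]  P^-=[2.0228 -0.5781; -0.5781 1.6003]  S=[2.2554]  K=[0.8584; -0.1499]  nu=[0.4527]  x^+=[-0.8855, 1.4746]  P^+=[0.3608 -0.2879; -0.2879 1.5496]
step 2: x^-=[-1.4430, 1.7963]  P^-=[1.1651 -0.9001; -0.9001 2.1896]  S=[1.3143]  K=[0.7837; -0.4349]  nu=[3.2736]  x^+=[1.1226, 0.3725]  P^+=[0.3578 -0.4521; -0.4521 1.9410]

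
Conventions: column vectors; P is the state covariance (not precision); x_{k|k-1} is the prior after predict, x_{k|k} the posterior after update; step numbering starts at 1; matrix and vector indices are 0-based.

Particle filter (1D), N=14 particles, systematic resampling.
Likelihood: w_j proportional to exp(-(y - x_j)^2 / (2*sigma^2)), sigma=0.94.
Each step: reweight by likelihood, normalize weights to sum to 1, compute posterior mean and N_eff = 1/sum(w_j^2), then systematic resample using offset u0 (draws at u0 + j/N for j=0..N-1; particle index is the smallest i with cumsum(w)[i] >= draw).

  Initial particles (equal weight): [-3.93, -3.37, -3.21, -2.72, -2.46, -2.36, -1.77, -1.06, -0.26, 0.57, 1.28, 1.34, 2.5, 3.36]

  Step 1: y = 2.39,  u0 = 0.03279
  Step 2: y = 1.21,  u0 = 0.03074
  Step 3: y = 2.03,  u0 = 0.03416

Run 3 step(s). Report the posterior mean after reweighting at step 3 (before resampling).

post_mean = 1.6895

step 1: w=[0.0000, 0.0000, 0.0000, 0.0000, 0.0000, 0.0000, 0.0000, 0.0004, 0.0067, 0.0550, 0.1786, 0.1922, 0.3563, 0.2106]  mean=2.1138  Neff=4.1113  idx=[9, 10, 10, 11, 11, 11, 12, 12, 12, 12, 12, 13, 13, 13]
step 2: w=[0.1000, 0.1258, 0.1258, 0.1249, 0.1249, 0.1249, 0.0492, 0.0492, 0.0492, 0.0492, 0.0492, 0.0092, 0.0092, 0.0092]  mean=1.5891  Neff=9.9182  idx=[0, 1, 1, 2, 2, 3, 3, 4, 5, 5, 6, 7, 9, 10]
step 3: w=[0.0284, 0.0689, 0.0689, 0.0689, 0.0689, 0.0723, 0.0723, 0.0723, 0.0723, 0.0723, 0.0836, 0.0836, 0.0836, 0.0836]  mean=1.6895  Neff=13.5308  idx=[1, 2, 3, 4, 5, 6, 7, 8, 9, 10, 10, 11, 12, 13]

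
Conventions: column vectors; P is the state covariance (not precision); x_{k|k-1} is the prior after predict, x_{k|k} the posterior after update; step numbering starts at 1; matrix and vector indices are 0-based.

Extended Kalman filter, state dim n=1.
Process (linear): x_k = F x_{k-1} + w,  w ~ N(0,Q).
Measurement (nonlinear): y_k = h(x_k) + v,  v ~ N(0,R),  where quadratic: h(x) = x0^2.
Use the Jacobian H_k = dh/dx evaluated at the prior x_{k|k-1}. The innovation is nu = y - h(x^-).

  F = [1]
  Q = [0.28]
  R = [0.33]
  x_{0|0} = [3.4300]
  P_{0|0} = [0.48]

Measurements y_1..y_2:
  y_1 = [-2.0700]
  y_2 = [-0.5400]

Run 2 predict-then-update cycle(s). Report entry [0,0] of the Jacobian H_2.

H_jac[0,0] = 2.8634

step 1: x^-=[3.4300]  P^-=[0.7600]  H_jac=[6.8600]  S=[36.0953]  K=[0.1444]  nu=[-13.8349]  x^+=[1.4317]  P^+=[0.0069]
step 2: x^-=[1.4317]  P^-=[0.2869]  H_jac=[2.8634]  S=[2.6827]  K=[0.3063]  nu=[-2.5897]  x^+=[0.6385]  P^+=[0.0353]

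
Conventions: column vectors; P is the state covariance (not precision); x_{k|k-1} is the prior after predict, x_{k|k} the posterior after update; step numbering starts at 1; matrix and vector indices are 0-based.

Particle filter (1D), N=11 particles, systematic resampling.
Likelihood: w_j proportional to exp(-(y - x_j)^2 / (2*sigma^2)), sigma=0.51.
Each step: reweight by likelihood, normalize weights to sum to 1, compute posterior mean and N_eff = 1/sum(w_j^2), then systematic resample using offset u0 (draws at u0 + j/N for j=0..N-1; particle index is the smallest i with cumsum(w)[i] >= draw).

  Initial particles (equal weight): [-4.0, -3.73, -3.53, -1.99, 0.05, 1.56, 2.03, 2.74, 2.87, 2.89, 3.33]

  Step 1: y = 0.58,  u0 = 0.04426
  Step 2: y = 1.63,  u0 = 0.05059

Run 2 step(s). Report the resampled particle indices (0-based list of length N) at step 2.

step 1: w=[0.0000, 0.0000, 0.0000, 0.0000, 0.7684, 0.2081, 0.0232, 0.0002, 0.0001, 0.0000, 0.0000]  mean=0.4109  Neff=1.5764  idx=[4, 4, 4, 4, 4, 4, 4, 4, 5, 5, 5]
step 2: w=[0.0027, 0.0027, 0.0027, 0.0027, 0.0027, 0.0027, 0.0027, 0.0027, 0.3261, 0.3261, 0.3261]  mean=1.5272  Neff=3.1340  idx=[8, 8, 8, 8, 9, 9, 9, 10, 10, 10, 10]

resampled_idx = [8, 8, 8, 8, 9, 9, 9, 10, 10, 10, 10]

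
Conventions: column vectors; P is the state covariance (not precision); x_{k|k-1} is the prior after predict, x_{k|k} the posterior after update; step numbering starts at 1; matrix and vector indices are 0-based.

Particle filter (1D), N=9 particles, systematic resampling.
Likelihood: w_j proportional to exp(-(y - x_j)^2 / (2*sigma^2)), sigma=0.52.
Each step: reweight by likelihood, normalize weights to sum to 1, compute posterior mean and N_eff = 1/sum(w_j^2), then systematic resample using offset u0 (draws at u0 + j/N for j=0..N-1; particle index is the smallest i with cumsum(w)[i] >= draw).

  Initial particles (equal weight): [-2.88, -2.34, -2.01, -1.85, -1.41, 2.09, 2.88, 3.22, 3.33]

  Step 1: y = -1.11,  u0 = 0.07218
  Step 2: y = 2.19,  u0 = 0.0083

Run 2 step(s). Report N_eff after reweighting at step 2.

N_eff = 5.0087

step 1: w=[0.0020, 0.0407, 0.1493, 0.2426, 0.5654, 0.0000, 0.0000, 0.0000, 0.0000]  mean=-1.6472  Neff=2.4849  idx=[2, 2, 3, 3, 4, 4, 4, 4, 4]
step 2: w=[0.0000, 0.0000, 0.0004, 0.0004, 0.1998, 0.1998, 0.1998, 0.1998, 0.1998]  mean=-1.4104  Neff=5.0087  idx=[4, 4, 5, 5, 6, 6, 7, 7, 8]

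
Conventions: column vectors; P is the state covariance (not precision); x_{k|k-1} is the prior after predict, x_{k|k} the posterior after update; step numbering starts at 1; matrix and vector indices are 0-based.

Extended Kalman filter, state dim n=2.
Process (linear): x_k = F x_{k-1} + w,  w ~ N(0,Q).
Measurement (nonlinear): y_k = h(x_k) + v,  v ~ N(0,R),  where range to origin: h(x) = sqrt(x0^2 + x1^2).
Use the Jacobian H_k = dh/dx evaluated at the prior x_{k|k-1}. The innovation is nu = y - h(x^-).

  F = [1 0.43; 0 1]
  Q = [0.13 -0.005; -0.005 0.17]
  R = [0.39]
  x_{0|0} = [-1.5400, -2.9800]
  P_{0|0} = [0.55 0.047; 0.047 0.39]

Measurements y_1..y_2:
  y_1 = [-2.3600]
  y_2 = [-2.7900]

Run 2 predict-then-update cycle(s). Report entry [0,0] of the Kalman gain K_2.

K[0,0] = 0.5535

step 1: x^-=[-2.8214, -2.9800]  P^-=[0.7925 0.2097; 0.2097 0.5600]  H_jac=[-0.6875 -0.7262]  S=[1.2693]  K=[-0.5492; -0.4340]  nu=[-6.4637]  x^+=[0.7288, -0.1750]  P^+=[0.4096 -0.0928; -0.0928 0.3210]
step 2: x^-=[0.6535, -0.1750]  P^-=[0.5191 0.0402; 0.0402 0.4910]  H_jac=[0.9660 -0.2587]  S=[0.8872]  K=[0.5535; -0.0994]  nu=[-3.4666]  x^+=[-1.2653, 0.1696]  P^+=[0.2473 0.0890; 0.0890 0.4822]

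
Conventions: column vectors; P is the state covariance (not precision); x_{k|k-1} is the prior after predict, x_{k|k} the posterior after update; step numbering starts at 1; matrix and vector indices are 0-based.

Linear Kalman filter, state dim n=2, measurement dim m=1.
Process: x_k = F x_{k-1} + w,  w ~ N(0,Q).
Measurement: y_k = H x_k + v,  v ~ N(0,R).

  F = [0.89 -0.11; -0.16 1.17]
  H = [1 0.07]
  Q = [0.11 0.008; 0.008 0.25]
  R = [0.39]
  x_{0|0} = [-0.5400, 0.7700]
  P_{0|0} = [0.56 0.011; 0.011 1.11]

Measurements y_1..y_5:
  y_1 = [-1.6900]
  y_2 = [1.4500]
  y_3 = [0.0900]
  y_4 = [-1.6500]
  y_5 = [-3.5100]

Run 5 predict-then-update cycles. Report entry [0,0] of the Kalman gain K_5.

K[0,0] = 0.5545

step 1: x^-=[-0.5653, 0.9873]  P^-=[0.5649 -0.2030; -0.2030 1.7797]  S=[0.9352]  K=[0.5888; -0.0838]  nu=[-1.1938]  x^+=[-1.2682, 1.0874]  P^+=[0.2406 -0.1568; -0.1568 1.7731]
step 2: x^-=[-1.2483, 1.4751]  P^-=[0.3528 -0.4205; -0.4205 2.7421]  S=[0.6973]  K=[0.4637; -0.3278]  nu=[2.5951]  x^+=[-0.0451, 0.6245]  P^+=[0.2028 -0.3145; -0.3145 2.6672]
step 3: x^-=[-0.1089, 0.7379]  P^-=[0.3645 -0.6972; -0.6972 4.0241]  S=[0.6766]  K=[0.4666; -0.6141]  nu=[0.1472]  x^+=[-0.0402, 0.6475]  P^+=[0.2172 -0.5033; -0.5033 3.7689]
step 4: x^-=[-0.1070, 0.7640]  P^-=[0.4262 -1.0410; -1.0410 5.6032]  S=[0.6979]  K=[0.5063; -0.9295]  nu=[-1.5965]  x^+=[-0.9152, 2.2480]  P^+=[0.2473 -0.7125; -0.7125 5.0002]
step 5: x^-=[-1.0618, 2.7766]  P^-=[0.5059 -1.4252; -1.4252 7.3679]  S=[0.7325]  K=[0.5545; -1.2416]  nu=[-2.6425]  x^+=[-2.5271, 6.0576]  P^+=[0.2807 -0.9209; -0.9209 6.2387]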